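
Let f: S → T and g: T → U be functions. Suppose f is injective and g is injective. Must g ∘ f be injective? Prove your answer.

Suppose (g ∘ f)(x_1) = (g ∘ f)(x_2), i.e. g(f(x_1)) = g(f(x_2)).
Since g is injective, f(x_1) = f(x_2). Since f is injective, x_1 = x_2. Hence g ∘ f is injective.

injective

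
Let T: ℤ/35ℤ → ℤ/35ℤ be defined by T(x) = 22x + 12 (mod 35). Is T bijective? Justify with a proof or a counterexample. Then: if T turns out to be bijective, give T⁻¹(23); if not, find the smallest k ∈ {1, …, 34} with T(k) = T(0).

Recall: T is injective when T(s) = T(t) forces s = t.
If T(s) = T(t), then 22s ≡ 22t (mod 35). Because gcd(22, 35) = 1, we may cancel 22 to get s ≡ t (mod 35).
We now compute 22⁻¹ mod 35 explicitly. Euclid's algorithm: 35 = 1·22 + 13, 22 = 1·13 + 9, 13 = 1·9 + 4, 9 = 2·4 + 1; back-substituting gives 1 = 8·22 − 5·35, so 22⁻¹ ≡ 8 (mod 35).
For any y ∈ ℤ/35ℤ, x = 8(y − 12) mod 35 satisfies T(x) = 22·8(y − 12) + 12 ≡ y (since 22·8 ≡ 1 mod 35). So every y has a preimage.
So T is bijective.
Since T is bijective, we find T⁻¹(23): we need 22x ≡ 23 − 12 ≡ 11 (mod 35). Using 22⁻¹ = 8: x ≡ 8·11 = 88 = 2·35 + 18, so x = 18.
Check: T(18) = 22·18 + 12 = 408 = 11·35 + 23 ≡ 23 (mod 35).

18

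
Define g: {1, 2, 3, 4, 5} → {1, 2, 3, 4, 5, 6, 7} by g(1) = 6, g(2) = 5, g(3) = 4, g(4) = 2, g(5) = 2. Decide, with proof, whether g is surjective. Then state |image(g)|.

4

No element maps to 1, so g is not surjective.
The image of g is {2, 4, 5, 6}, which has 4 elements.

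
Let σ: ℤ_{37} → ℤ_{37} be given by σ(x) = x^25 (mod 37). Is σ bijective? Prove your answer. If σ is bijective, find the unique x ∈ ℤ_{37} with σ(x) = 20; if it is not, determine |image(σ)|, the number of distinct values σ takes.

Since 37 is prime, the nonzero elements of ℤ_{37} form a cyclic group of order 36.
As gcd(25, 36) = 1, raising to the 25th power is a bijection on this group: if u^25 ≡ v^25 then (uv^{−1})^25 = 1, and the only element of order dividing gcd(25, 36) = 1 is 1, so u = v.
With σ(0) = 0 this makes σ injective on all of ℤ_{37}, hence bijective (finite equal-size domain and codomain). In particular σ is bijective.
Since σ is bijective, we find the preimage of 20. The inverse of x ↦ x^25 on (ℤ_{37})^× is x ↦ x^13, because 25·13 = 325 = 9·36 + 1 ≡ 1 (mod 36) and x^{36} = 1 for x ≠ 0 (Fermat). So σ⁻¹(20) = 20^13 mod 37.
Repeated squaring mod 37: 20^1 ≡ 20, 20^2 ≡ 20² = 400 ≡ 30, 20^4 ≡ 30² = 900 ≡ 12, 20^8 ≡ 12² = 144 ≡ 33. Since 13 = 8 + 4 + 1, 20^13 ≡ 33·12·20: 33·12 = 396 ≡ 26, then 26·20 = 520 ≡ 2. So 20^13 ≡ 2 (mod 37).
Hence σ⁻¹(20) = 2.

2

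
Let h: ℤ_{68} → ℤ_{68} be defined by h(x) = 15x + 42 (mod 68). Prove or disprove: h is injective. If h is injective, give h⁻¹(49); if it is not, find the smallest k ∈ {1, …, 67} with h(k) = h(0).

5

If h(x_1) = h(x_2), then 15x_1 ≡ 15x_2 (mod 68). Because gcd(15, 68) = 1, we may cancel 15 to get x_1 ≡ x_2 (mod 68).
So h is injective.
We now compute 15⁻¹ mod 68 explicitly. Euclid's algorithm: 68 = 4·15 + 8, 15 = 1·8 + 7, 8 = 1·7 + 1; back-substituting gives 1 = 59·15 − 13·68, so 15⁻¹ ≡ 59 (mod 68).
Since h is injective, we compute h⁻¹(49): solve 15x + 42 ≡ 49 (mod 68), i.e. 15x ≡ 7 (mod 68).
Multiplying by 15⁻¹ = 59 gives x ≡ 59·7 = 413 = 6·68 + 5 ≡ 5 (mod 68).
Check: h(5) = 15·5 + 42 = 117 = 1·68 + 49 ≡ 49 (mod 68).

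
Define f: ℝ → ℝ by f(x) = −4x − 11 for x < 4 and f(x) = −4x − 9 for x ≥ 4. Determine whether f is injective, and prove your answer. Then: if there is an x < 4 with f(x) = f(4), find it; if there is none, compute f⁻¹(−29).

Both pieces are strictly decreasing (slopes −4 and −4), so each is injective on its own interval.
The left piece maps (−∞, 4) onto (−27, ∞); the right piece maps [4, ∞) onto (−∞, −25].
These images overlap. In particular f(4) = −25 (right piece), and solving −4x − 11 = −25 on the left piece gives x = 7/2 < 4.
So f(7/2) = f(4) with 7/2 ≠ 4, and f is not injective. This x = 7/2 is the requested value below 4.

7/2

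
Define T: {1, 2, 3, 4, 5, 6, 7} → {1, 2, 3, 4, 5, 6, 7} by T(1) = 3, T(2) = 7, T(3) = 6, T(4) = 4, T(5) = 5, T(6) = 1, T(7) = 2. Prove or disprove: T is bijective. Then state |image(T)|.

7

The values 3, 7, 6, 4, 5, 1, 2 are a permutation of {1, 2, 3, 4, 5, 6, 7}: each element appears exactly once.
So T is injective and surjective, hence bijective.
The image of T is {1, 2, 3, 4, 5, 6, 7}, which has 7 elements.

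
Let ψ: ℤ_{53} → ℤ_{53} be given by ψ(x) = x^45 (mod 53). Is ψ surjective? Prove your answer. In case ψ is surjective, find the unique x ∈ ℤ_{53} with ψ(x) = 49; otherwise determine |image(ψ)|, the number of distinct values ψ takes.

10

Since 53 is prime, the nonzero elements of ℤ_{53} form a cyclic group of order 52.
As gcd(45, 52) = 1, raising to the 45th power is a bijection on this group: if x_1^45 ≡ x_2^45 then (x_1x_2^{−1})^45 = 1, and the only element of order dividing gcd(45, 52) = 1 is 1, so x_1 = x_2.
With ψ(0) = 0 this makes ψ injective on all of ℤ_{53}, hence bijective (finite equal-size domain and codomain). In particular ψ is surjective.
Since ψ is surjective, we find the preimage of 49. The inverse of x ↦ x^45 on (ℤ_{53})^× is x ↦ x^37, because 45·37 = 1665 = 32·52 + 1 ≡ 1 (mod 52) and x^{52} = 1 for x ≠ 0 (Fermat). So ψ⁻¹(49) = 49^37 mod 53.
Repeated squaring mod 53: 49^1 ≡ 49, 49^2 ≡ 49² = 2401 ≡ 16, 49^4 ≡ 16² = 256 ≡ 44, 49^8 ≡ 44² = 1936 ≡ 28, 49^16 ≡ 28² = 784 ≡ 42, 49^32 ≡ 42² = 1764 ≡ 15. Since 37 = 32 + 4 + 1, 49^37 ≡ 15·44·49: 15·44 = 660 ≡ 24, then 24·49 = 1176 ≡ 10. So 49^37 ≡ 10 (mod 53).
Hence ψ⁻¹(49) = 10.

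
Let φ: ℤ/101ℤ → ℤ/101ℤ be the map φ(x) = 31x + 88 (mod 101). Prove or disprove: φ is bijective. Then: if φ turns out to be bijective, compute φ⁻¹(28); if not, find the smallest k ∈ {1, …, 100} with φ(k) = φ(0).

73

By definition, φ is injective when φ(x_1) = φ(x_2) forces x_1 = x_2.
Suppose φ(x_1) = φ(x_2) in ℤ/101ℤ. Then 31x_1 + 88 ≡ 31x_2 + 88 (mod 101), therefore 31(x_1 − x_2) ≡ 0 (mod 101).
Since gcd(31, 101) = 1, 31 is invertible modulo 101, therefore x_1 − x_2 ≡ 0 (mod 101), i.e. x_1 = x_2.
We now compute 31⁻¹ mod 101 explicitly. Euclid's algorithm: 101 = 3·31 + 8, 31 = 3·8 + 7, 8 = 1·7 + 1; back-substituting gives 1 = 88·31 − 27·101, so 31⁻¹ ≡ 88 (mod 101).
For any y ∈ ℤ/101ℤ, x = 88(y − 88) mod 101 satisfies φ(x) = 31·88(y − 88) + 88 ≡ y (since 31·88 ≡ 1 mod 101). So every y has a preimage.
Thus φ is bijective.
Since φ is bijective, we compute φ⁻¹(28): solve 31x + 88 ≡ 28 (mod 101), i.e. 31x ≡ 41 (mod 101).
Multiplying by 31⁻¹ = 88 gives x ≡ 88·41 = 3608 = 35·101 + 73 ≡ 73 (mod 101).
Check: φ(73) = 31·73 + 88 = 2351 = 23·101 + 28 ≡ 28 (mod 101).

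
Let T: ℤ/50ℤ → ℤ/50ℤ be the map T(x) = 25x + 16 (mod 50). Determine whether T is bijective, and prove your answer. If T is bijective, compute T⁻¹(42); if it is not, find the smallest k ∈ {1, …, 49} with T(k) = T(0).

2

Recall that T is injective if T(s) = T(t) implies s = t.
We have gcd(25, 50) = 25 > 1. Taking s = 0 and t = 2: T(0) = 16 and T(2) = 25·2 + 16 = 66 ≡ 16 (mod 50).
So T(0) = T(2) while 0 ≠ 2, thus T is not injective, hence not bijective.
Since T is not bijective, we find the least positive k with T(k) = T(0): this means 25k ≡ 0 (mod 50), i.e. 50 ∣ 25k. Since gcd(25, 50) = 25, dividing through by 25 this holds exactly when 2 ∣ k.
The smallest positive such k is 2.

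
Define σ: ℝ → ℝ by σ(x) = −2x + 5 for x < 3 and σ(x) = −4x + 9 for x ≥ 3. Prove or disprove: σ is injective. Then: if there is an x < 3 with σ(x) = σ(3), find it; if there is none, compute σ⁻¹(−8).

17/4

Both pieces are strictly decreasing (slopes −2 and −4), so each is injective on its own interval.
The left piece maps (−∞, 3) onto (−1, ∞); the right piece maps [3, ∞) onto (−∞, −3].
These images are disjoint, so no value is attained by both pieces. Thus σ is injective.
Because the two images are disjoint, no x < 3 has σ(x) = σ(3), so we compute σ⁻¹(−8): −8 lies in (−∞, −3], so solve −4x + 9 = −8: x = (−8 − 9)/(−4) = 17/4.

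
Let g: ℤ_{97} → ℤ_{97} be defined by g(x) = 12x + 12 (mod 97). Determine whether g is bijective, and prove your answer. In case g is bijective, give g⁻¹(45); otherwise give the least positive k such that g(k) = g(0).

27

If g(s) = g(t), then 12s ≡ 12t (mod 97). Because gcd(12, 97) = 1, we may cancel 12 to get s ≡ t (mod 97).
We now compute 12⁻¹ mod 97 explicitly. Euclid's algorithm: 97 = 8·12 + 1; back-substituting gives 1 = 89·12 − 11·97, so 12⁻¹ ≡ 89 (mod 97).
Then y ↦ 89(y − 12) is a two-sided inverse to g, so every y ∈ ℤ_{97} has a preimage.
Hence g is bijective.
Since g is bijective, we compute g⁻¹(45): solve 12x + 12 ≡ 45 (mod 97), i.e. 12x ≡ 33 (mod 97).
Multiplying by 12⁻¹ = 89 gives x ≡ 89·33 = 2937 = 30·97 + 27 ≡ 27 (mod 97).
Check: g(27) = 12·27 + 12 = 336 = 3·97 + 45 ≡ 45 (mod 97).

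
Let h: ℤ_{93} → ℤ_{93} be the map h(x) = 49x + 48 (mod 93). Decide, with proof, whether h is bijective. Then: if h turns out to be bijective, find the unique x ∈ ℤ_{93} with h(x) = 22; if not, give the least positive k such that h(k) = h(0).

Recall that h is injective when h(s) = h(t) forces s = t.
Suppose h(s) = h(t) in ℤ_{93}. Then 49s + 48 ≡ 49t + 48 (mod 93), therefore 49(s − t) ≡ 0 (mod 93).
Since gcd(49, 93) = 1, 49 is invertible modulo 93, hence s − t ≡ 0 (mod 93), i.e. s = t.
We now compute 49⁻¹ mod 93 explicitly. Euclid's algorithm: 93 = 1·49 + 44, 49 = 1·44 + 5, 44 = 8·5 + 4, 5 = 1·4 + 1; back-substituting gives 1 = 19·49 − 10·93, so 49⁻¹ ≡ 19 (mod 93).
For any y ∈ ℤ_{93}, x = 19(y − 48) mod 93 satisfies h(x) = 49·19(y − 48) + 48 ≡ y (since 49·19 ≡ 1 mod 93). So every y has a preimage.
Hence h is bijective.
Since h is bijective, we compute h⁻¹(22): solve 49x + 48 ≡ 22 (mod 93), i.e. 49x ≡ 67 (mod 93).
Multiplying by 49⁻¹ = 19 gives x ≡ 19·67 = 1273 = 13·93 + 64 ≡ 64 (mod 93).
Check: h(64) = 49·64 + 48 = 3184 = 34·93 + 22 ≡ 22 (mod 93).

64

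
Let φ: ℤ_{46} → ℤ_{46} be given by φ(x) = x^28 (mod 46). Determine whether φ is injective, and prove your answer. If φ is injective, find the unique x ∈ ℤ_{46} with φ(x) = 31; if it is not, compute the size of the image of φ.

φ(22): Repeated squaring mod 46: 22^1 ≡ 22, 22^2 ≡ 22² = 484 ≡ 24, 22^4 ≡ 24² = 576 ≡ 24, 22^8 ≡ 24² = 576 ≡ 24, 22^16 ≡ 24² = 576 ≡ 24. Since 28 = 16 + 8 + 4, 22^28 ≡ 24·24·24: 24·24 = 576 ≡ 24, then 24·24 = 576 ≡ 24. So 22^28 ≡ 24 (mod 46).
φ(24): Repeated squaring mod 46: 24^1 ≡ 24, 24^2 ≡ 24² = 576 ≡ 24, 24^4 ≡ 24² = 576 ≡ 24, 24^8 ≡ 24² = 576 ≡ 24, 24^16 ≡ 24² = 576 ≡ 24. Since 28 = 16 + 8 + 4, 24^28 ≡ 24·24·24: 24·24 = 576 ≡ 24, then 24·24 = 576 ≡ 24. So 24^28 ≡ 24 (mod 46).
So φ(22) = φ(24) = 24 while 22 ≠ 24, hence φ is not injective.
Since φ is not injective, we determine |image(φ)|. Computing x^28 mod 46 for each x (by repeated squaring, reducing mod 46 at every step), the values φ(0), φ(1), …, φ(45) are: 0, 1, 18, 39, 2, 31, 12, 27, 36, 3, 6, 9, 32, 29, 26, 13, 4, 35, 8, 25, 16, 41, 24, 23, 24, 41, 16, 25, 8, 35, 4, 13, 26, 29, 32, 9, 6, 3, 36, 27, 12, 31, 2, 39, 18, 1.
The distinct values are {0, 1, 2, 3, 4, 6, 8, 9, 12, 13, 16, 18, 23, 24, 25, 26, 27, 29, 31, 32, 35, 36, 39, 41}; there are 24 of them.

24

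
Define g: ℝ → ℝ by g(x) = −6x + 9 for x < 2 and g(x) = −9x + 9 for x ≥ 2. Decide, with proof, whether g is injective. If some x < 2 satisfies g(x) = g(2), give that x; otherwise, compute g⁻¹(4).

Both pieces are strictly decreasing (slopes −6 and −9), so each is injective on its own interval.
The left piece maps (−∞, 2) onto (−3, ∞); the right piece maps [2, ∞) onto (−∞, −9].
These images are disjoint, so no value is attained by both pieces. Thus g is injective.
Because the two images are disjoint, no x < 2 has g(x) = g(2), so we compute g⁻¹(4): 4 lies in (−3, ∞), so solve −6x + 9 = 4: x = (4 − 9)/(−6) = 5/6.

5/6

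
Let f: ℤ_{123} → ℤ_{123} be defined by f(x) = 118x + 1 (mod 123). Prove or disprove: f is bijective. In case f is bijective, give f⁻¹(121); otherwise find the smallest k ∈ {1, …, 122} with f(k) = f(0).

99

If f(x_1) = f(x_2), then 118x_1 ≡ 118x_2 (mod 123). Because gcd(118, 123) = 1, we may cancel 118 to get x_1 ≡ x_2 (mod 123).
We now compute 118⁻¹ mod 123 explicitly. Euclid's algorithm: 123 = 1·118 + 5, 118 = 23·5 + 3, 5 = 1·3 + 2, 3 = 1·2 + 1; back-substituting gives 1 = 49·118 − 47·123, so 118⁻¹ ≡ 49 (mod 123).
Then y ↦ 49(y − 1) is a two-sided inverse to f, so every y ∈ ℤ_{123} has a preimage.
Thus f is bijective.
Since f is bijective, we compute f⁻¹(121): solve 118x + 1 ≡ 121 (mod 123), i.e. 118x ≡ 120 (mod 123).
Multiplying by 118⁻¹ = 49 gives x ≡ 49·120 = 5880 = 47·123 + 99 ≡ 99 (mod 123).
Check: f(99) = 118·99 + 1 = 11683 = 94·123 + 121 ≡ 121 (mod 123).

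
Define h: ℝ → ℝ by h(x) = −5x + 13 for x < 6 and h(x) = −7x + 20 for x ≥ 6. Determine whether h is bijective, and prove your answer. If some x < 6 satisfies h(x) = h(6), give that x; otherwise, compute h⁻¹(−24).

44/7

Both pieces are strictly decreasing (slopes −5 and −7), so each is injective on its own interval.
The left piece maps (−∞, 6) onto (−17, ∞); the right piece maps [6, ∞) onto (−∞, −22].
The images leave a gap (−17 has no preimage), so h is not surjective, hence not bijective.
Because the two images are disjoint, no x < 6 has h(x) = h(6), so we compute h⁻¹(−24): −24 lies in (−∞, −22], so solve −7x + 20 = −24: x = (−24 − 20)/(−7) = 44/7.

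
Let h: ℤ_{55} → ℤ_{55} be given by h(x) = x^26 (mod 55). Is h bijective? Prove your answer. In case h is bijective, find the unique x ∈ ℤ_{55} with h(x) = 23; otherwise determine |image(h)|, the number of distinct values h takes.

18

h(3): Repeated squaring mod 55: 3^1 ≡ 3, 3^2 ≡ 3² = 9, 3^4 ≡ 9² = 81 ≡ 26, 3^8 ≡ 26² = 676 ≡ 16, 3^16 ≡ 16² = 256 ≡ 36. Since 26 = 16 + 8 + 2, 3^26 ≡ 36·16·9: 36·16 = 576 ≡ 26, then 26·9 = 234 ≡ 14. So 3^26 ≡ 14 (mod 55).
h(8): Repeated squaring mod 55: 8^1 ≡ 8, 8^2 ≡ 8² = 64 ≡ 9, 8^4 ≡ 9² = 81 ≡ 26, 8^8 ≡ 26² = 676 ≡ 16, 8^16 ≡ 16² = 256 ≡ 36. Since 26 = 16 + 8 + 2, 8^26 ≡ 36·16·9: 36·16 = 576 ≡ 26, then 26·9 = 234 ≡ 14. So 8^26 ≡ 14 (mod 55).
So h(3) = h(8) = 14 while 3 ≠ 8, thus h is not injective, hence not bijective.
Since h is not bijective, we determine |image(h)|. Computing x^26 mod 55 for each x (by repeated squaring, reducing mod 55 at every step), the values h(0), h(1), …, h(54) are: 0, 1, 9, 14, 26, 5, 16, 4, 14, 31, 45, 11, 34, 9, 36, 15, 16, 49, 4, 36, 20, 1, 44, 34, 31, 25, 26, 49, 49, 26, 25, 31, 34, 44, 1, 20, 36, 4, 49, 16, 15, 36, 9, 34, 11, 45, 31, 14, 4, 16, 5, 26, 14, 9, 1.
The distinct values are {0, 1, 4, 5, 9, 11, 14, 15, 16, 20, 25, 26, 31, 34, 36, 44, 45, 49}; there are 18 of them.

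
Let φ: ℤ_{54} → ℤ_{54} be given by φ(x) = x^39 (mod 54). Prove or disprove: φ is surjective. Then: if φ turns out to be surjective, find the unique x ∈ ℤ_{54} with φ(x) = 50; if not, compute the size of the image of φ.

φ(0) = 0^39 = 0.
φ(6): Repeated squaring mod 54: 6^1 ≡ 6, 6^2 ≡ 6² = 36, 6^4 ≡ 36² = 1296 ≡ 0, 6^8 ≡ 0² = 0, 6^16 ≡ 0² = 0, 6^32 ≡ 0² = 0. Since 39 = 32 + 4 + 2 + 1, 6^39 ≡ 0·0·36·6: 0·0 = 0, then 0·36 = 0, then 0·6 = 0. So 6^39 ≡ 0 (mod 54).
So φ(0) = φ(6) = 0 while 0 ≠ 6, therefore φ is not injective.
A non-injective map from the 54-element set ℤ_{54} to itself takes at most 53 distinct values, so it cannot be surjective. Hence φ is not surjective.
Since φ is not surjective, we determine |image(φ)|. Computing x^39 mod 54 for each x (by repeated squaring, reducing mod 54 at every step), the values φ(0), φ(1), …, φ(53) are: 0, 1, 8, 27, 10, 17, 0, 19, 26, 27, 28, 35, 0, 37, 44, 27, 46, 53, 0, 1, 8, 27, 10, 17, 0, 19, 26, 27, 28, 35, 0, 37, 44, 27, 46, 53, 0, 1, 8, 27, 10, 17, 0, 19, 26, 27, 28, 35, 0, 37, 44, 27, 46, 53.
The distinct values are {0, 1, 8, 10, 17, 19, 26, 27, 28, 35, 37, 44, 46, 53}; there are 14 of them.

14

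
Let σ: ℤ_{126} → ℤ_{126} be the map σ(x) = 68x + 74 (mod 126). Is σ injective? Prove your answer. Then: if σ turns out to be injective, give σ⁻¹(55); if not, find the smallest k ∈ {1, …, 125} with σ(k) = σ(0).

We have gcd(68, 126) = 2 > 1. Taking u = 0 and v = 63: σ(0) = 74 and σ(63) = 68·63 + 74 = 4358 ≡ 74 (mod 126).
So σ(0) = σ(63) while 0 ≠ 63, thus σ is not injective.
Since σ is not injective, we find the least positive k with σ(k) = σ(0): this means 68k ≡ 0 (mod 126), i.e. 126 ∣ 68k. Since gcd(68, 126) = 2, dividing through by 2 this holds exactly when 63 ∣ 34k, and as gcd(34, 63) = 1, exactly when 63 ∣ k.
The smallest positive such k is 63.

63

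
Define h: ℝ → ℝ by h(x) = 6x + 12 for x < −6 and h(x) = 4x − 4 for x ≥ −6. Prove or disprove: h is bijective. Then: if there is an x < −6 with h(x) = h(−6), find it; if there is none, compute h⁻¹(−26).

Both pieces are strictly increasing (slopes 6 and 4), so each is injective on its own interval.
The left piece maps (−∞, −6) onto (−∞, −24); the right piece maps [−6, ∞) onto [−28, ∞).
These images overlap. In particular h(−6) = −28 (right piece), and solving 6x + 12 = −28 on the left piece gives x = −20/3 < −6.
So h(−20/3) = h(−6) with −20/3 ≠ −6, and h is not injective, hence not bijective. This x = −20/3 is the requested value below −6.

-20/3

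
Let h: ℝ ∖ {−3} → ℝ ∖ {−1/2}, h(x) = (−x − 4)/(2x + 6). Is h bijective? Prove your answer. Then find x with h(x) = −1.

-2

Suppose h(u) = h(v). Cross-multiplying: (−u − 4)(2v + 6) = (−v − 4)(2u + 6).
Expanding both sides and cancelling the symmetric terms leaves 2·(u − v) = 0. Since 2 ≠ 0, u = v. Therefore h is injective.
For any y ≠ −1/2, solving y(2x + 6) = −x − 4 for x gives a well-defined x ≠ −3. So h is surjective.
Therefore h is bijective.
Solving h(x) = −1: cross-multiplying gives −x − 4 = −1(2x + 6), which rearranges to 1x = −2, so x = −2.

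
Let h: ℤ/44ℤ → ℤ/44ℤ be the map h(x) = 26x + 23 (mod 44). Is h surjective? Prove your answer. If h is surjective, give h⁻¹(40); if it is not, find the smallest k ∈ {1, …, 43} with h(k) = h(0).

22

Since gcd(26, 44) = 2, we have 26x ≡ 0 (mod 2) for all x, so h(x) ≡ 1 (mod 2).
But 0 ≢ 1 (mod 2), so 0 ∈ ℤ/44ℤ has no preimage. So h is not surjective.
Since h is not surjective, we find the least positive k with h(k) = h(0): this means 26k ≡ 0 (mod 44), i.e. 44 ∣ 26k. Since gcd(26, 44) = 2, dividing through by 2 this holds exactly when 22 ∣ 13k, and as gcd(13, 22) = 1, exactly when 22 ∣ k.
The smallest positive such k is 22.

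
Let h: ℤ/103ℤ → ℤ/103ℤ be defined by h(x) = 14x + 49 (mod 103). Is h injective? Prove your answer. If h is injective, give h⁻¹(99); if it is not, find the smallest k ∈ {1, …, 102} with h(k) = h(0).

Recall that injectivity means: for all a, b in the domain, h(a) = h(b) implies a = b.
Suppose h(a) = h(b) in ℤ/103ℤ. Then 14a + 49 ≡ 14b + 49 (mod 103), therefore 14(a − b) ≡ 0 (mod 103).
Since gcd(14, 103) = 1, 14 is invertible modulo 103, thus a − b ≡ 0 (mod 103), i.e. a = b.
Therefore h is injective.
We now compute 14⁻¹ mod 103 explicitly. Euclid's algorithm: 103 = 7·14 + 5, 14 = 2·5 + 4, 5 = 1·4 + 1; back-substituting gives 1 = 81·14 − 11·103, so 14⁻¹ ≡ 81 (mod 103).
Since h is injective, we find h⁻¹(99): we need 14x ≡ 99 − 49 ≡ 50 (mod 103). Using 14⁻¹ = 81: x ≡ 81·50 = 4050 = 39·103 + 33, so x = 33.
Check: h(33) = 14·33 + 49 = 511 = 4·103 + 99 ≡ 99 (mod 103).

33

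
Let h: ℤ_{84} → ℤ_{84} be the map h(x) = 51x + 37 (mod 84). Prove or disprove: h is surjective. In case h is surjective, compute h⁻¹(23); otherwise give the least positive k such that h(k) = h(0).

28

Since gcd(51, 84) = 3, we have 51x ≡ 0 (mod 3) for all x, so h(x) ≡ 1 (mod 3).
But 0 ≢ 1 (mod 3), so 0 ∈ ℤ_{84} has no preimage. Thus h is not surjective.
Since h is not surjective, we find the least positive k with h(k) = h(0): this means 51k ≡ 0 (mod 84), i.e. 84 ∣ 51k. Since gcd(51, 84) = 3, dividing through by 3 this holds exactly when 28 ∣ 17k, and as gcd(17, 28) = 1, exactly when 28 ∣ k.
The smallest positive such k is 28.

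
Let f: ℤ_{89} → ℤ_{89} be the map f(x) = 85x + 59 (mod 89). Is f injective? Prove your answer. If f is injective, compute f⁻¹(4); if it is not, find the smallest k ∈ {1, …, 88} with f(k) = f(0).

If f(u) = f(v), then 85u ≡ 85v (mod 89). Because gcd(85, 89) = 1, we may cancel 85 to get u ≡ v (mod 89).
So f is injective.
We now compute 85⁻¹ mod 89 explicitly. Euclid's algorithm: 89 = 1·85 + 4, 85 = 21·4 + 1; back-substituting gives 1 = 22·85 − 21·89, so 85⁻¹ ≡ 22 (mod 89).
Since f is injective, we find f⁻¹(4): we need 85x ≡ 4 − 59 ≡ 34 (mod 89). Using 85⁻¹ = 22: x ≡ 22·34 = 748 = 8·89 + 36, so x = 36.
Check: f(36) = 85·36 + 59 = 3119 = 35·89 + 4 ≡ 4 (mod 89).

36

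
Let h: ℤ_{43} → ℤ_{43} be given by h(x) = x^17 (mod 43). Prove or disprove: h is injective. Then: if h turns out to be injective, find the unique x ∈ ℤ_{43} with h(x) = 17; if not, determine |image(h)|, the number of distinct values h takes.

Since 43 is prime, the nonzero elements of ℤ_{43} form a cyclic group of order 42.
As gcd(17, 42) = 1, raising to the 17th power is a bijection on this group: if s^17 ≡ t^17 then (st^{−1})^17 = 1, and the only element of order dividing gcd(17, 42) = 1 is 1, so s = t.
With h(0) = 0 this makes h injective on all of ℤ_{43}, hence bijective (finite equal-size domain and codomain). In particular h is injective.
Since h is injective, we find the preimage of 17. The inverse of x ↦ x^17 on (ℤ_{43})^× is x ↦ x^5, because 17·5 = 85 = 2·42 + 1 ≡ 1 (mod 42) and x^{42} = 1 for x ≠ 0 (Fermat). So h⁻¹(17) = 17^5 mod 43.
Repeated squaring mod 43: 17^1 ≡ 17, 17^2 ≡ 17² = 289 ≡ 31, 17^4 ≡ 31² = 961 ≡ 15. Since 5 = 4 + 1, 17^5 ≡ 15·17: 15·17 = 255 ≡ 40. So 17^5 ≡ 40 (mod 43).
Hence h⁻¹(17) = 40.

40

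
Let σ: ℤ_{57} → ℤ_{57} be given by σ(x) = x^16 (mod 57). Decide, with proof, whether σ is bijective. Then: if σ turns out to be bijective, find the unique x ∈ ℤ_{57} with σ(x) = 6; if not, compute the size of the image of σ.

σ(8): Repeated squaring mod 57: 8^1 ≡ 8, 8^2 ≡ 8² = 64 ≡ 7, 8^4 ≡ 7² = 49, 8^8 ≡ 49² = 2401 ≡ 7, 8^16 ≡ 7² = 49. So 8^16 ≡ 49 (mod 57).
σ(11): Repeated squaring mod 57: 11^1 ≡ 11, 11^2 ≡ 11² = 121 ≡ 7, 11^4 ≡ 7² = 49, 11^8 ≡ 49² = 2401 ≡ 7, 11^16 ≡ 7² = 49. So 11^16 ≡ 49 (mod 57).
So σ(8) = σ(11) = 49 while 8 ≠ 11, thus σ is not injective, hence not bijective.
Since σ is not bijective, we determine |image(σ)|. Computing x^16 mod 57 for each x (by repeated squaring, reducing mod 57 at every step), the values σ(0), σ(1), …, σ(56) are: 0, 1, 43, 36, 25, 16, 9, 7, 49, 42, 4, 49, 45, 28, 16, 6, 55, 43, 39, 19, 1, 24, 55, 25, 54, 28, 7, 30, 4, 4, 30, 7, 28, 54, 25, 55, 24, 1, 19, 39, 43, 55, 6, 16, 28, 45, 49, 4, 42, 49, 7, 9, 16, 25, 36, 43, 1.
The distinct values are {0, 1, 4, 6, 7, 9, 16, 19, 24, 25, 28, 30, 36, 39, 42, 43, 45, 49, 54, 55}; there are 20 of them.

20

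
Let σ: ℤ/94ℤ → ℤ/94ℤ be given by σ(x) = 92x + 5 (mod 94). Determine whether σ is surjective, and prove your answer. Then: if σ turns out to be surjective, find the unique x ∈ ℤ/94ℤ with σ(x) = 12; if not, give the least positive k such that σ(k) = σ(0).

47

Since gcd(92, 94) = 2, we have 92x ≡ 0 (mod 2) for all x, so σ(x) ≡ 1 (mod 2).
But 0 ≢ 1 (mod 2), so 0 ∈ ℤ/94ℤ has no preimage. Therefore σ is not surjective.
Since σ is not surjective, we find the least positive k with σ(k) = σ(0): this means 92k ≡ 0 (mod 94), i.e. 94 ∣ 92k. Since gcd(92, 94) = 2, dividing through by 2 this holds exactly when 47 ∣ 46k, and as gcd(46, 47) = 1, exactly when 47 ∣ k.
The smallest positive such k is 47.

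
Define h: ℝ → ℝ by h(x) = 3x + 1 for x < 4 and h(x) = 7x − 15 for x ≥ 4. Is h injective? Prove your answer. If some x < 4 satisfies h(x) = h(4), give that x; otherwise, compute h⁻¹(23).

Both pieces are strictly increasing (slopes 3 and 7), so each is injective on its own interval.
The left piece maps (−∞, 4) onto (−∞, 13); the right piece maps [4, ∞) onto [13, ∞).
These images are disjoint, so no value is attained by both pieces. Hence h is injective.
Because the two images are disjoint, no x < 4 has h(x) = h(4), so we compute h⁻¹(23): 23 lies in [13, ∞), so solve 7x − 15 = 23: x = (23 + 15)/7 = 38/7.

38/7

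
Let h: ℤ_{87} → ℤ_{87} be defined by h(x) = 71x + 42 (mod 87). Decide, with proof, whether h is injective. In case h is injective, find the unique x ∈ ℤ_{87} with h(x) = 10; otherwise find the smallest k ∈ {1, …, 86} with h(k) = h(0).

2

Recall: h is injective if h(x_1) = h(x_2) implies x_1 = x_2.
Suppose h(x_1) = h(x_2) in ℤ_{87}. Then 71x_1 + 42 ≡ 71x_2 + 42 (mod 87), hence 71(x_1 − x_2) ≡ 0 (mod 87).
Since gcd(71, 87) = 1, 71 is invertible modulo 87, thus x_1 − x_2 ≡ 0 (mod 87), i.e. x_1 = x_2.
Therefore h is injective.
We now compute 71⁻¹ mod 87 explicitly. Euclid's algorithm: 87 = 1·71 + 16, 71 = 4·16 + 7, 16 = 2·7 + 2, 7 = 3·2 + 1; back-substituting gives 1 = 38·71 − 31·87, so 71⁻¹ ≡ 38 (mod 87).
Since h is injective, we compute h⁻¹(10): solve 71x + 42 ≡ 10 (mod 87), i.e. 71x ≡ 55 (mod 87).
Multiplying by 71⁻¹ = 38 gives x ≡ 38·55 = 2090 = 24·87 + 2 ≡ 2 (mod 87).
Check: h(2) = 71·2 + 42 = 184 = 2·87 + 10 ≡ 10 (mod 87).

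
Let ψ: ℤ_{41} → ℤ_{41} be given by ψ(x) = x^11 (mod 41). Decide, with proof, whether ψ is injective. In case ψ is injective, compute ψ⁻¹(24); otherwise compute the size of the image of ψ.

30

Since 41 is prime, the nonzero elements of ℤ_{41} form a cyclic group of order 40.
As gcd(11, 40) = 1, raising to the 11th power is a bijection on this group: if s^11 ≡ t^11 then (st^{−1})^11 = 1, and the only element of order dividing gcd(11, 40) = 1 is 1, so s = t.
With ψ(0) = 0 this makes ψ injective on all of ℤ_{41}, hence bijective (finite equal-size domain and codomain). In particular ψ is injective.
Since ψ is injective, we find the preimage of 24. The inverse of x ↦ x^11 on (ℤ_{41})^× is x ↦ x^11, because 11·11 = 121 = 3·40 + 1 ≡ 1 (mod 40) and x^{40} = 1 for x ≠ 0 (Fermat). So ψ⁻¹(24) = 24^11 mod 41.
Repeated squaring mod 41: 24^1 ≡ 24, 24^2 ≡ 24² = 576 ≡ 2, 24^4 ≡ 2² = 4, 24^8 ≡ 4² = 16. Since 11 = 8 + 2 + 1, 24^11 ≡ 16·2·24: 16·2 = 32, then 32·24 = 768 ≡ 30. So 24^11 ≡ 30 (mod 41).
Hence ψ⁻¹(24) = 30.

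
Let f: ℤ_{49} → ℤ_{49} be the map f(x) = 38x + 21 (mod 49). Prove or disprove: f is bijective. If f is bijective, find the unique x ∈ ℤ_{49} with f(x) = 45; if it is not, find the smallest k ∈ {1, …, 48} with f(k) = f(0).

If f(s) = f(t), then 38s ≡ 38t (mod 49). Because gcd(38, 49) = 1, we may cancel 38 to get s ≡ t (mod 49).
We now compute 38⁻¹ mod 49 explicitly. Euclid's algorithm: 49 = 1·38 + 11, 38 = 3·11 + 5, 11 = 2·5 + 1; back-substituting gives 1 = 40·38 − 31·49, so 38⁻¹ ≡ 40 (mod 49).
For any y ∈ ℤ_{49}, x = 40(y − 21) mod 49 satisfies f(x) = 38·40(y − 21) + 21 ≡ y (since 38·40 ≡ 1 mod 49). So every y has a preimage.
Therefore f is bijective.
Since f is bijective, we find f⁻¹(45): we need 38x ≡ 45 − 21 ≡ 24 (mod 49). Using 38⁻¹ = 40: x ≡ 40·24 = 960 = 19·49 + 29, so x = 29.
Check: f(29) = 38·29 + 21 = 1123 = 22·49 + 45 ≡ 45 (mod 49).

29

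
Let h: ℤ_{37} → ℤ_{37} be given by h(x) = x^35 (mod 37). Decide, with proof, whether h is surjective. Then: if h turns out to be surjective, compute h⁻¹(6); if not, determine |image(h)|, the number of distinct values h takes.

31

Since 37 is prime, the nonzero elements of ℤ_{37} form a cyclic group of order 36.
As gcd(35, 36) = 1, raising to the 35th power is a bijection on this group: if a^35 ≡ b^35 then (ab^{−1})^35 = 1, and the only element of order dividing gcd(35, 36) = 1 is 1, so a = b.
With h(0) = 0 this makes h injective on all of ℤ_{37}, hence bijective (finite equal-size domain and codomain). In particular h is surjective.
Since h is surjective, we find the preimage of 6. The inverse of x ↦ x^35 on (ℤ_{37})^× is x ↦ x^35, because 35·35 = 1225 = 34·36 + 1 ≡ 1 (mod 36) and x^{36} = 1 for x ≠ 0 (Fermat). So h⁻¹(6) = 6^35 mod 37.
Repeated squaring mod 37: 6^1 ≡ 6, 6^2 ≡ 6² = 36, 6^4 ≡ 36² = 1296 ≡ 1, 6^8 ≡ 1² = 1, 6^16 ≡ 1² = 1, 6^32 ≡ 1² = 1. Since 35 = 32 + 2 + 1, 6^35 ≡ 1·36·6: 1·36 = 36, then 36·6 = 216 ≡ 31. So 6^35 ≡ 31 (mod 37).
Hence h⁻¹(6) = 31.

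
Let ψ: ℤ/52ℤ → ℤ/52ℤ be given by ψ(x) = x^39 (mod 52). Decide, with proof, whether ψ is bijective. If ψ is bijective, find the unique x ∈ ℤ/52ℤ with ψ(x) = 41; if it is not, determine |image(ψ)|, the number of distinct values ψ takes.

ψ(2): Repeated squaring mod 52: 2^1 ≡ 2, 2^2 ≡ 2² = 4, 2^4 ≡ 4² = 16, 2^8 ≡ 16² = 256 ≡ 48, 2^16 ≡ 48² = 2304 ≡ 16, 2^32 ≡ 16² = 256 ≡ 48. Since 39 = 32 + 4 + 2 + 1, 2^39 ≡ 48·16·4·2: 48·16 = 768 ≡ 40, then 40·4 = 160 ≡ 4, then 4·2 = 8. So 2^39 ≡ 8 (mod 52).
ψ(6): Repeated squaring mod 52: 6^1 ≡ 6, 6^2 ≡ 6² = 36, 6^4 ≡ 36² = 1296 ≡ 48, 6^8 ≡ 48² = 2304 ≡ 16, 6^16 ≡ 16² = 256 ≡ 48, 6^32 ≡ 48² = 2304 ≡ 16. Since 39 = 32 + 4 + 2 + 1, 6^39 ≡ 16·48·36·6: 16·48 = 768 ≡ 40, then 40·36 = 1440 ≡ 36, then 36·6 = 216 ≡ 8. So 6^39 ≡ 8 (mod 52).
So ψ(2) = ψ(6) = 8 while 2 ≠ 6, therefore ψ is not injective, hence not bijective.
Since ψ is not bijective, we determine |image(ψ)|. Computing x^39 mod 52 for each x (by repeated squaring, reducing mod 52 at every step), the values ψ(0), ψ(1), …, ψ(51) are: 0, 1, 8, 27, 12, 21, 8, 31, 44, 1, 12, 31, 12, 13, 40, 47, 40, 25, 8, 47, 44, 5, 40, 51, 44, 25, 0, 27, 8, 1, 12, 47, 8, 5, 44, 27, 12, 5, 12, 39, 40, 21, 40, 51, 8, 21, 44, 31, 40, 25, 44, 51.
The distinct values are {0, 1, 5, 8, 12, 13, 21, 25, 27, 31, 39, 40, 44, 47, 51}; there are 15 of them.

15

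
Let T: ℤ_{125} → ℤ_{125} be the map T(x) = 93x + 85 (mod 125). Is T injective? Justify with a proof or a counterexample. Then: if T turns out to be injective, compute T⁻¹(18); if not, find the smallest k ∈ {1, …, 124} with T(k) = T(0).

6

Suppose T(s) = T(t) in ℤ_{125}. Then 93s + 85 ≡ 93t + 85 (mod 125), therefore 93(s − t) ≡ 0 (mod 125).
Since gcd(93, 125) = 1, 93 is invertible modulo 125, thus s − t ≡ 0 (mod 125), i.e. s = t.
Thus T is injective.
We now compute 93⁻¹ mod 125 explicitly. Euclid's algorithm: 125 = 1·93 + 32, 93 = 2·32 + 29, 32 = 1·29 + 3, 29 = 9·3 + 2, 3 = 1·2 + 1; back-substituting gives 1 = 82·93 − 61·125, so 93⁻¹ ≡ 82 (mod 125).
Since T is injective, we find T⁻¹(18): we need 93x ≡ 18 − 85 ≡ 58 (mod 125). Using 93⁻¹ = 82: x ≡ 82·58 = 4756 = 38·125 + 6, so x = 6.
Check: T(6) = 93·6 + 85 = 643 = 5·125 + 18 ≡ 18 (mod 125).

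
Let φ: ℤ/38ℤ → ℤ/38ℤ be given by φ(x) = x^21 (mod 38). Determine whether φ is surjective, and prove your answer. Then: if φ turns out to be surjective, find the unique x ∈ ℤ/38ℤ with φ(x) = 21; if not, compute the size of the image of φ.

14

φ(4): Repeated squaring mod 38: 4^1 ≡ 4, 4^2 ≡ 4² = 16, 4^4 ≡ 16² = 256 ≡ 28, 4^8 ≡ 28² = 784 ≡ 24, 4^16 ≡ 24² = 576 ≡ 6. Since 21 = 16 + 4 + 1, 4^21 ≡ 6·28·4: 6·28 = 168 ≡ 16, then 16·4 = 64 ≡ 26. So 4^21 ≡ 26 (mod 38).
φ(6): Repeated squaring mod 38: 6^1 ≡ 6, 6^2 ≡ 6² = 36, 6^4 ≡ 36² = 1296 ≡ 4, 6^8 ≡ 4² = 16, 6^16 ≡ 16² = 256 ≡ 28. Since 21 = 16 + 4 + 1, 6^21 ≡ 28·4·6: 28·4 = 112 ≡ 36, then 36·6 = 216 ≡ 26. So 6^21 ≡ 26 (mod 38).
So φ(4) = φ(6) = 26 while 4 ≠ 6, so φ is not injective.
A non-injective map from the 38-element set ℤ/38ℤ to itself takes at most 37 distinct values, so it cannot be surjective. Thus φ is not surjective.
Since φ is not surjective, we determine |image(φ)|. Computing x^21 mod 38 for each x (by repeated squaring, reducing mod 38 at every step), the values φ(0), φ(1), …, φ(37) are: 0, 1, 8, 27, 26, 11, 26, 1, 18, 7, 12, 1, 18, 31, 8, 31, 30, 11, 18, 19, 20, 27, 8, 7, 30, 7, 20, 37, 26, 31, 20, 37, 12, 27, 12, 11, 30, 37.
The distinct values are {0, 1, 7, 8, 11, 12, 18, 19, 20, 26, 27, 30, 31, 37}; there are 14 of them.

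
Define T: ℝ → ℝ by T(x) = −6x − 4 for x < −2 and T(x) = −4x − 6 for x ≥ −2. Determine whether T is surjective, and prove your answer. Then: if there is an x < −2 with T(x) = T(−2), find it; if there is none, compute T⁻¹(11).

Both pieces are strictly decreasing (slopes −6 and −4), so each is injective on its own interval.
The left piece maps (−∞, −2) onto (8, ∞); the right piece maps [−2, ∞) onto (−∞, 2].
The union (8, ∞) ∪ (−∞, 2] omits the interval between 8 and 2; in particular 8 has no preimage. So T is not surjective.
Because the two images are disjoint, no x < −2 has T(x) = T(−2), so we compute T⁻¹(11): 11 lies in (8, ∞), so solve −6x − 4 = 11: x = (11 + 4)/(−6) = −5/2.

-5/2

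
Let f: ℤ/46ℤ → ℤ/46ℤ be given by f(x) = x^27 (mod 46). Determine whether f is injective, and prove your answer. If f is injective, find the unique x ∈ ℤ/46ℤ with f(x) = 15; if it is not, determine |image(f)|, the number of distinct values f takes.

Computing x^27 mod 46 for each x (by repeated squaring, reducing mod 46 at every step), the values f(0), f(1), …, f(45) are: 0, 1, 32, 13, 12, 43, 2, 17, 16, 31, 42, 5, 18, 27, 38, 7, 6, 21, 26, 11, 10, 37, 22, 23, 24, 9, 36, 35, 20, 25, 40, 39, 8, 19, 28, 41, 4, 15, 30, 29, 44, 3, 34, 33, 14, 45.
Every element of ℤ/46ℤ appears exactly once in this list, so f is a bijection, and in particular injective.
Since f is injective, we read off the preimage of 15 from the same table: f(37) = 15, so f⁻¹(15) = 37.

37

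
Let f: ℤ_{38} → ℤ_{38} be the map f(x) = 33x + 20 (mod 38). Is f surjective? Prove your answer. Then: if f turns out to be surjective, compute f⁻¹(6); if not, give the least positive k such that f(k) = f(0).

Since gcd(33, 38) = 1, 33 is invertible modulo 38. Euclid's algorithm: 38 = 1·33 + 5, 33 = 6·5 + 3, 5 = 1·3 + 2, 3 = 1·2 + 1; back-substituting gives 1 = 15·33 − 13·38, so 33⁻¹ ≡ 15 (mod 38).
For any y ∈ ℤ_{38}, x = 15(y − 20) mod 38 satisfies f(x) = 33·15(y − 20) + 20 ≡ y (since 33·15 ≡ 1 mod 38). So every y has a preimage.
Therefore f is surjective.
Since f is surjective, we find f⁻¹(6): we need 33x ≡ 6 − 20 ≡ 24 (mod 38). Using 33⁻¹ = 15: x ≡ 15·24 = 360 = 9·38 + 18, so x = 18.
Check: f(18) = 33·18 + 20 = 614 = 16·38 + 6 ≡ 6 (mod 38).

18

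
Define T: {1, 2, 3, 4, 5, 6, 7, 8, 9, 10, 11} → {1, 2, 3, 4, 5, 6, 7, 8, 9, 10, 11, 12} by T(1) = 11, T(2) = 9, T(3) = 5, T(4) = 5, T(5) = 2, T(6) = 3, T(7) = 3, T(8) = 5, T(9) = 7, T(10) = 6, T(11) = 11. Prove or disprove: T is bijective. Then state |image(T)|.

7

T(3) = 5 = T(4) with 3 ≠ 4, so T is not injective, hence not bijective.
The image of T is {2, 3, 5, 6, 7, 9, 11}, which has 7 elements.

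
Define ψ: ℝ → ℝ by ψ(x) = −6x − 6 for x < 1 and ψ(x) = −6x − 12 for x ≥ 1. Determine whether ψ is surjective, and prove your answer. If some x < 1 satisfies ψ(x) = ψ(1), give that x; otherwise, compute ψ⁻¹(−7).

1/6

Both pieces are strictly decreasing (slopes −6 and −6), so each is injective on its own interval.
The left piece maps (−∞, 1) onto (−12, ∞); the right piece maps [1, ∞) onto (−∞, −18].
The union (−12, ∞) ∪ (−∞, −18] omits the interval between −12 and −18; in particular −12 has no preimage. So ψ is not surjective.
Because the two images are disjoint, no x < 1 has ψ(x) = ψ(1), so we compute ψ⁻¹(−7): −7 lies in (−12, ∞), so solve −6x − 6 = −7: x = (−7 + 6)/(−6) = 1/6.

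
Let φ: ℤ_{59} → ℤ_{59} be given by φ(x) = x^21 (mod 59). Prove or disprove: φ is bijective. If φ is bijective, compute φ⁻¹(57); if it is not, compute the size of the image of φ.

7

Since 59 is prime, the nonzero elements of ℤ_{59} form a cyclic group of order 58.
As gcd(21, 58) = 1, raising to the 21st power is a bijection on this group: if u^21 ≡ v^21 then (uv^{−1})^21 = 1, and the only element of order dividing gcd(21, 58) = 1 is 1, so u = v.
With φ(0) = 0 this makes φ injective on all of ℤ_{59}, hence bijective (finite equal-size domain and codomain). In particular φ is bijective.
Since φ is bijective, we find the preimage of 57. The inverse of x ↦ x^21 on (ℤ_{59})^× is x ↦ x^47, because 21·47 = 987 = 17·58 + 1 ≡ 1 (mod 58) and x^{58} = 1 for x ≠ 0 (Fermat). So φ⁻¹(57) = 57^47 mod 59.
Repeated squaring mod 59: 57^1 ≡ 57, 57^2 ≡ 57² = 3249 ≡ 4, 57^4 ≡ 4² = 16, 57^8 ≡ 16² = 256 ≡ 20, 57^16 ≡ 20² = 400 ≡ 46, 57^32 ≡ 46² = 2116 ≡ 51. Since 47 = 32 + 8 + 4 + 2 + 1, 57^47 ≡ 51·20·16·4·57: 51·20 = 1020 ≡ 17, then 17·16 = 272 ≡ 36, then 36·4 = 144 ≡ 26, then 26·57 = 1482 ≡ 7. So 57^47 ≡ 7 (mod 59).
Hence φ⁻¹(57) = 7.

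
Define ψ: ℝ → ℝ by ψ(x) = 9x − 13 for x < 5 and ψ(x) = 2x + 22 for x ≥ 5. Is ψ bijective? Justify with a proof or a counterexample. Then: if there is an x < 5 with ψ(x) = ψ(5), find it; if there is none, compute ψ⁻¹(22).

Both pieces are strictly increasing (slopes 9 and 2), so each is injective on its own interval.
The left piece maps (−∞, 5) onto (−∞, 32); the right piece maps [5, ∞) onto [32, ∞).
Since 32 = 32, the images partition ℝ: ψ is injective and surjective, hence bijective.
Because the two images are disjoint, no x < 5 has ψ(x) = ψ(5), so we compute ψ⁻¹(22): 22 lies in (−∞, 32), so solve 9x − 13 = 22: x = (22 + 13)/9 = 35/9.

35/9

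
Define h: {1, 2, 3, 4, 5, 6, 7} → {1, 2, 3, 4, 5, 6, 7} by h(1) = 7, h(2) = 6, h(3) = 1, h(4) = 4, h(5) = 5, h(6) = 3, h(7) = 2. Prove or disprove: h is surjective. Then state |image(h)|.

Every element of the codomain has a preimage: 1 = h(3), 2 = h(7), 3 = h(6), 4 = h(4), 5 = h(5), 6 = h(2), 7 = h(1).
Thus h is surjective.
The image of h is {1, 2, 3, 4, 5, 6, 7}, which has 7 elements.

7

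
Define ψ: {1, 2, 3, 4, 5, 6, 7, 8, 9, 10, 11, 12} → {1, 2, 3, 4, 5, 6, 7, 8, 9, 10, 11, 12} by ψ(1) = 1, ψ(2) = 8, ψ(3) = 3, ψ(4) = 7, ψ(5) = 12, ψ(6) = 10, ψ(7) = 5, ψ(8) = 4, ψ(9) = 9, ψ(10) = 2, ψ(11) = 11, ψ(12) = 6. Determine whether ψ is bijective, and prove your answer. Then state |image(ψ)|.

The values 1, 8, 3, 7, 12, 10, 5, 4, 9, 2, 11, 6 are a permutation of {1, 2, 3, 4, 5, 6, 7, 8, 9, 10, 11, 12}: each element appears exactly once.
So ψ is injective and surjective, hence bijective.
The image of ψ is {1, 2, 3, 4, 5, 6, 7, 8, 9, 10, 11, 12}, which has 12 elements.

12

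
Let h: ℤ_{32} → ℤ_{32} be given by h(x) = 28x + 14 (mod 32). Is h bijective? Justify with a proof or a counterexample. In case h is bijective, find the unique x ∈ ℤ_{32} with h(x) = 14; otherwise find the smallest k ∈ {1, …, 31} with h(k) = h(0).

8

Recall: injectivity means: for all u, v in the domain, h(u) = h(v) implies u = v.
We have gcd(28, 32) = 4 > 1. Taking u = 0 and v = 8: h(0) = 14 and h(8) = 28·8 + 14 = 238 ≡ 14 (mod 32).
So h(0) = h(8) while 0 ≠ 8, so h is not injective, hence not bijective.
Since h is not bijective, we find the least positive k with h(k) = h(0): this means 28k ≡ 0 (mod 32), i.e. 32 ∣ 28k. Since gcd(28, 32) = 4, dividing through by 4 this holds exactly when 8 ∣ 7k, and as gcd(7, 8) = 1, exactly when 8 ∣ k.
The smallest positive such k is 8.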